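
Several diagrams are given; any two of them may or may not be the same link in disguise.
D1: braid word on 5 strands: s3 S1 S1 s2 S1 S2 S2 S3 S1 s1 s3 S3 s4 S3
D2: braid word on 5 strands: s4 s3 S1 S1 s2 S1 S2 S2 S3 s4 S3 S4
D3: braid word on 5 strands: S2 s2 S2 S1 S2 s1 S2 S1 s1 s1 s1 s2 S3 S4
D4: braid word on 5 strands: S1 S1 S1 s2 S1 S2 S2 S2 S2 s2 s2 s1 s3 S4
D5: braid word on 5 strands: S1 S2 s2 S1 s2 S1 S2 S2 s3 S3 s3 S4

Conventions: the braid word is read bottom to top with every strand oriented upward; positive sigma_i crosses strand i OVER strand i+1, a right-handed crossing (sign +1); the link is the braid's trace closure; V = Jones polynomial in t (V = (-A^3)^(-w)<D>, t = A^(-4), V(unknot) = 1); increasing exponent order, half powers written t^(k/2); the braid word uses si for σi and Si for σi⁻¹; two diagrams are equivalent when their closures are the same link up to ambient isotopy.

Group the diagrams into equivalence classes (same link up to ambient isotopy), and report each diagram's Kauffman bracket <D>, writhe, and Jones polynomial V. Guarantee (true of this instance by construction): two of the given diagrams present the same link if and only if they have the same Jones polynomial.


classes: {D1, D2, D4, D5} | {D3}
V(D1) = -t^-6 + t^-5 - t^-4 + 2t^-3 - t^-2 + t^-1  [14 crossings, <D> = A^-8 - A^-4 + 2 - A^4 + A^8 - A^12, w = -4]
V(D2) = -t^-6 + t^-5 - t^-4 + 2t^-3 - t^-2 + t^-1  (w -4, c 12, <D> = A^-8 - A^-4 + 2 - A^4 + A^8 - A^12)
V(D3) = t^-2 - t^-1 + 1 - t + t^2  (w -2, c 14, <D> = A^-14 - A^-10 + A^-6 - A^-2 + A^2)
V(D4) = -t^-6 + t^-5 - t^-4 + 2t^-3 - t^-2 + t^-1  (w -4, c 14, <D> = A^-8 - A^-4 + 2 - A^4 + A^8 - A^12)
D5 (bracket A^-8 - A^-4 + 2 - A^4 + A^8 - A^12; 12 crossings at w = -4): V = -t^-6 + t^-5 - t^-4 + 2t^-3 - t^-2 + t^-1
note: 2 classes among 5 diagrams; unequal V(t) rules out equality


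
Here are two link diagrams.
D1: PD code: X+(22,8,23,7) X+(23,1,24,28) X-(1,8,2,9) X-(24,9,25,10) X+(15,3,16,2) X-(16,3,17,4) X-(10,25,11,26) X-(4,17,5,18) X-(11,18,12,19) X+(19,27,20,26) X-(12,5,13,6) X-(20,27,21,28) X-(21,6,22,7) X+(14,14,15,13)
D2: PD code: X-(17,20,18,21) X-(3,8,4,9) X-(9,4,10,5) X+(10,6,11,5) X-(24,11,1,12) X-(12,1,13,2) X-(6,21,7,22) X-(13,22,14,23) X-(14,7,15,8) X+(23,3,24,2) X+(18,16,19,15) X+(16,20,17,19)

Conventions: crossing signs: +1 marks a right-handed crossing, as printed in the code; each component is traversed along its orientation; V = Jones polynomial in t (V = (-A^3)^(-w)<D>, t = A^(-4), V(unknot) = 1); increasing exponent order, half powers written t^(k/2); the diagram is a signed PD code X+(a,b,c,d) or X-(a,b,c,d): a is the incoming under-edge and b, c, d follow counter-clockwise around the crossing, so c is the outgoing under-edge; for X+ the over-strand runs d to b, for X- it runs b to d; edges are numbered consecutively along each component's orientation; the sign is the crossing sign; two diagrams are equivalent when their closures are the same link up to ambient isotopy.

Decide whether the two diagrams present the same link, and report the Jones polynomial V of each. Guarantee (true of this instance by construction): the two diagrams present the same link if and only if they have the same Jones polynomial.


same link: yes
V(D1) = -t^-6 + t^-5 - t^-4 + 2t^-3 - t^-2 + t^-1  [14 crossings, <D> = A^-8 - A^-4 + 2 - A^4 + A^8 - A^12, w = -4]
V(D2) = -t^-6 + t^-5 - t^-4 + 2t^-3 - t^-2 + t^-1  (w -4, c 12, <D> = A^-8 - A^-4 + 2 - A^4 + A^8 - A^12)
note: from 14 to 12 crossings by R-moves: one link, two diagrams


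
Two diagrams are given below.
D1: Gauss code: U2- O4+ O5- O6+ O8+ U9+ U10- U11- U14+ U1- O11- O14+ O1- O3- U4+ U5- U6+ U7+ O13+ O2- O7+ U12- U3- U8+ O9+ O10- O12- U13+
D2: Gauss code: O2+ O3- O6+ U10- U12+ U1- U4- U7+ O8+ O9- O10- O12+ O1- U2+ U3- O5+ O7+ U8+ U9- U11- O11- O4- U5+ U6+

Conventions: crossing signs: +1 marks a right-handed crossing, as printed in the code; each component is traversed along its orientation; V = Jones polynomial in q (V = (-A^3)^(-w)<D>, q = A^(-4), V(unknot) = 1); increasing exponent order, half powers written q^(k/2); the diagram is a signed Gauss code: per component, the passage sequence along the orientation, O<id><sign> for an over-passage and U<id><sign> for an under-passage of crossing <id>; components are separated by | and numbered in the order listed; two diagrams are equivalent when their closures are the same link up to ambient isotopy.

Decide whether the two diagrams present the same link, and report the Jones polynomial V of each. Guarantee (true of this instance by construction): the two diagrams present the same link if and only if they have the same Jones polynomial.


equivalent: yes
V(D1) = 1  (w 0, c 14, <D> = 1)
V(D2) = 1  [12 crossings, <D> = 1, w = 0]
key observation: all 2 diagrams share one V(q), hence one class


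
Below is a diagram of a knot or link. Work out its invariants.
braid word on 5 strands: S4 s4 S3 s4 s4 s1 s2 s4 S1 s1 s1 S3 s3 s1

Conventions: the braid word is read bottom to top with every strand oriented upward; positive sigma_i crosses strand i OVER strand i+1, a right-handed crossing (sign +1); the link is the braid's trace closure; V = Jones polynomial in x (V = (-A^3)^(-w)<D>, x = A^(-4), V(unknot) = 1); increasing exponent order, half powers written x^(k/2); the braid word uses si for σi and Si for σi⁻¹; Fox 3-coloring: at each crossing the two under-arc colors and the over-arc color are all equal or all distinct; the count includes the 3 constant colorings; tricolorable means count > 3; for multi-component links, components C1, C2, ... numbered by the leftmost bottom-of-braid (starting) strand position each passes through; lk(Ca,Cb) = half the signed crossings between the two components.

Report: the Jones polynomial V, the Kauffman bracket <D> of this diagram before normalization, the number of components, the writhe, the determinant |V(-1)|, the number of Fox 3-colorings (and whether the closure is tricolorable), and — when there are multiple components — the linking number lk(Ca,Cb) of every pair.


V = x^2 + 2x^4 - 2x^5 + x^6 - 2x^7 + x^8
<D> = A^-14 - 2A^-10 + A^-6 - 2A^-2 + 2A^2 + A^10 (w = +6)
1 component over 14 crossings, w = +6
27 Fox colorings among 3^14, |V(-1)| = 9: tricolorable
why: the span of V is 6, forcing >= 6 crossings in any diagram


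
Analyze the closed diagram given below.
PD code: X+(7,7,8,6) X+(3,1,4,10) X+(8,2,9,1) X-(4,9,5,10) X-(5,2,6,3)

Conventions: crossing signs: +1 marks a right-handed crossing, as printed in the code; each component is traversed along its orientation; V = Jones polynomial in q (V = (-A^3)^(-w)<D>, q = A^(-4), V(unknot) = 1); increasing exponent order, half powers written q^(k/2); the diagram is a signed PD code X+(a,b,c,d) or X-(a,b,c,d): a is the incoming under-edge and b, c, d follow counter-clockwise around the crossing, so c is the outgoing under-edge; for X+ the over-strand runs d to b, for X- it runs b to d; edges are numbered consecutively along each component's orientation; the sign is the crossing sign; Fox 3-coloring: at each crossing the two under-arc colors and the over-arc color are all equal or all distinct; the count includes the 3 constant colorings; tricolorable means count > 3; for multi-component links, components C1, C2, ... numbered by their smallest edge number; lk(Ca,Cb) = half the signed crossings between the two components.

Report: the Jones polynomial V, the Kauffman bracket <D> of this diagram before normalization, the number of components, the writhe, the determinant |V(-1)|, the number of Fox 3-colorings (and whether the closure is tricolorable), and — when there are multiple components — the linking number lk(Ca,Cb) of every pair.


Jones polynomial: V(q) = 1
<D> = -A^3; writhe +1
components 1, writhe +1 (5 crossings)
3-colorings: 3 of 3^5, det 1 — not tricolorable
note: w = +1 (over 5 crossings) is diagram-only; (-A^3)^(-1) removes it from V


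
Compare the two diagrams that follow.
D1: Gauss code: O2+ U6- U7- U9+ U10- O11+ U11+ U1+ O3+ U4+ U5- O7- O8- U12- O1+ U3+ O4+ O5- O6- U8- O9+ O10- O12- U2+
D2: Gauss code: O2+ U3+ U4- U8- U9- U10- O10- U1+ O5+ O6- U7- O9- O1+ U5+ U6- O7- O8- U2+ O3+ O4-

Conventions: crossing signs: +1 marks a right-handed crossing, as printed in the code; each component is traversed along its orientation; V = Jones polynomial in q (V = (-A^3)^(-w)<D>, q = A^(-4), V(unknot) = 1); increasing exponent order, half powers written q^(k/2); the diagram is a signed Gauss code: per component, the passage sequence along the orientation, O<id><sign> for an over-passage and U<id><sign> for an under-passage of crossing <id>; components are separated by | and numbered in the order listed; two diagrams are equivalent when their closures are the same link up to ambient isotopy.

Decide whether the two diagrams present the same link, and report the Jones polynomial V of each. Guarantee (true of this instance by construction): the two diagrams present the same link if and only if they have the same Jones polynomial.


same link: yes
V(D1) = 1  [12 crossings, <D> = 1, w = 0]
D2 (bracket A^-6; 10 crossings at w = -2): V = 1
note: Reidemeister moves carry D1 (12 crossings) to D2 (10)


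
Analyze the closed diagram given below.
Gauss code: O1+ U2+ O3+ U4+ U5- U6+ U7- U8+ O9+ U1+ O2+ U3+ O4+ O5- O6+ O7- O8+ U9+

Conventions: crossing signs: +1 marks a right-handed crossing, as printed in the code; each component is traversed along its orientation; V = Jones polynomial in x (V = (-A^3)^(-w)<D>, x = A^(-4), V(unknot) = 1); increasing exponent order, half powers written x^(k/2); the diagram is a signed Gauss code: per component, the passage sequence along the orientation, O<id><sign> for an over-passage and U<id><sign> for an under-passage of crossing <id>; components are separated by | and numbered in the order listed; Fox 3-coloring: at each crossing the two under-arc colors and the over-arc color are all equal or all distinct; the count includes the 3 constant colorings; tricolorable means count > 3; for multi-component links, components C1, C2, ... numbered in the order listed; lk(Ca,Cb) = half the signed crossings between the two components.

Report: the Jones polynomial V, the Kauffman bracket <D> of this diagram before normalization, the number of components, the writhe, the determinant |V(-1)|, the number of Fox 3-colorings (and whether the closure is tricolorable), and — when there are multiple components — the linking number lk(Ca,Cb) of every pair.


V = x^2 + x^4 - x^5 + x^6 - x^7
<D> = A^-13 - A^-9 + A^-5 - A^-1 - A^7 (w = +5)
1 component over 9 crossings, w = +5
3 Fox colorings among 3^9, |V(-1)| = 5: not tricolorable
why: w = +5 (over 9 crossings) is diagram-only; (-A^3)^(-5) removes it from V


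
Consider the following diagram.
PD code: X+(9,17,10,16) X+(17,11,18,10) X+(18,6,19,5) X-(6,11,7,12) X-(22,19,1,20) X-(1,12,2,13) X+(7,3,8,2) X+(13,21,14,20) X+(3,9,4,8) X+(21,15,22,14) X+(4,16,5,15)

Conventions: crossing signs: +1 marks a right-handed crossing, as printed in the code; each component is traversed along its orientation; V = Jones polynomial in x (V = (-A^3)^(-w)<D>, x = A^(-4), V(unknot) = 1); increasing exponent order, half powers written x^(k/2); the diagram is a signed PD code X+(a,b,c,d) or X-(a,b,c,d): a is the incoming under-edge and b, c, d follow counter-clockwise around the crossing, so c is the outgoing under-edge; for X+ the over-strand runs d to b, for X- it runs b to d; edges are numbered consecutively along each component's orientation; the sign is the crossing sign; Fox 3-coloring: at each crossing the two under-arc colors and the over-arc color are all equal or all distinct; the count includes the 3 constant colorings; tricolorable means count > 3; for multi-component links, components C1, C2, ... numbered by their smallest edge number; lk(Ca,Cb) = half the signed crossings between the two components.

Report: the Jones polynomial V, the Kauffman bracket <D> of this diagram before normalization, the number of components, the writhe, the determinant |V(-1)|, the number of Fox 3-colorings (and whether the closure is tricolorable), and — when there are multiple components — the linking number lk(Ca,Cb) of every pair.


V(x) = x^2 + x^4 - x^5 + x^6 - x^7
bracket: A^-13 - A^-9 + A^-5 - A^-1 - A^7, w = +5
1 component, writhe +5, over 11 crossings
det 5, colorings 3 of 3^11 — not tricolorable
observation: w = +5 (over 11 crossings) is diagram-only; (-A^3)^(-5) removes it from V


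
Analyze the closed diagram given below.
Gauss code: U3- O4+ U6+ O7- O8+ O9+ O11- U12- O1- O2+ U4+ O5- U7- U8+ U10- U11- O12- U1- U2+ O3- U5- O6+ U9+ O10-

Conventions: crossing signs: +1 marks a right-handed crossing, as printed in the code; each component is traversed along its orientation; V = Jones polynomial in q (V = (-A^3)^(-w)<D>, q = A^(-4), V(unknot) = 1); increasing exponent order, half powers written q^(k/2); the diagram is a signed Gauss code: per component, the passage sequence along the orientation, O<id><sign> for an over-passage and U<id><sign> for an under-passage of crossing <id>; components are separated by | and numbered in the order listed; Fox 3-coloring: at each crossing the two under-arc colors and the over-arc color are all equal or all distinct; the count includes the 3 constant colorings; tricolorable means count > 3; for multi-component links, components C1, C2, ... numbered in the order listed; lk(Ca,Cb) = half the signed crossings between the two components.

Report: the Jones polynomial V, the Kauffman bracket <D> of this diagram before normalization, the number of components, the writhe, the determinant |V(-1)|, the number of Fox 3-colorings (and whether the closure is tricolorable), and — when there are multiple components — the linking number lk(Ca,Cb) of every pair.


V = -q^-5 + q^-4 - q^-3 + 2q^-2 - q^-1 + 2 - q
<D> = -A^-10 + 2A^-6 - A^-2 + 2A^2 - A^6 + A^10 - A^14 (w = -2)
1 component over 12 crossings, w = -2
9 Fox colorings among 3^12, |V(-1)| = 9: tricolorable
why: |V(-1)| = 9: so tricolorable, since 3 divides 9


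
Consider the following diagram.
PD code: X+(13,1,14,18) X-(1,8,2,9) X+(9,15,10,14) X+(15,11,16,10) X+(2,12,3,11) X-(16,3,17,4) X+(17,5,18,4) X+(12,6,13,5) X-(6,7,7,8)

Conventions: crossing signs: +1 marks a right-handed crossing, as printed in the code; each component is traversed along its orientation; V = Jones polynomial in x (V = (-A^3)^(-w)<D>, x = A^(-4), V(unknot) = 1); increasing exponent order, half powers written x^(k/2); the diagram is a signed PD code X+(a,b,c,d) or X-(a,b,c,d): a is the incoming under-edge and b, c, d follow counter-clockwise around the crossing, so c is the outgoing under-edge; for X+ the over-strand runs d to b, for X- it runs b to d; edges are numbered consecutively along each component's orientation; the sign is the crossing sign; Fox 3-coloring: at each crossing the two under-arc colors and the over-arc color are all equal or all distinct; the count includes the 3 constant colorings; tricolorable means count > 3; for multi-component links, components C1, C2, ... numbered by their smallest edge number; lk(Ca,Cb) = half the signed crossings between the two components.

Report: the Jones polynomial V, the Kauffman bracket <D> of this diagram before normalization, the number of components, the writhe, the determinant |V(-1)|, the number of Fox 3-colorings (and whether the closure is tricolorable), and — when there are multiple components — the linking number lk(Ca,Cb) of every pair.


V = x - x^2 + 2x^3 - x^4 + x^5 - x^6
<D> = A^-15 - A^-11 + A^-7 - 2A^-3 + A - A^5 (w = +3)
1 component over 9 crossings, w = +3
3 Fox colorings among 3^9, |V(-1)| = 7: not tricolorable
why: w = +3 shifts under R1 moves; the (-A^3)^(-3) factor cancels that in V


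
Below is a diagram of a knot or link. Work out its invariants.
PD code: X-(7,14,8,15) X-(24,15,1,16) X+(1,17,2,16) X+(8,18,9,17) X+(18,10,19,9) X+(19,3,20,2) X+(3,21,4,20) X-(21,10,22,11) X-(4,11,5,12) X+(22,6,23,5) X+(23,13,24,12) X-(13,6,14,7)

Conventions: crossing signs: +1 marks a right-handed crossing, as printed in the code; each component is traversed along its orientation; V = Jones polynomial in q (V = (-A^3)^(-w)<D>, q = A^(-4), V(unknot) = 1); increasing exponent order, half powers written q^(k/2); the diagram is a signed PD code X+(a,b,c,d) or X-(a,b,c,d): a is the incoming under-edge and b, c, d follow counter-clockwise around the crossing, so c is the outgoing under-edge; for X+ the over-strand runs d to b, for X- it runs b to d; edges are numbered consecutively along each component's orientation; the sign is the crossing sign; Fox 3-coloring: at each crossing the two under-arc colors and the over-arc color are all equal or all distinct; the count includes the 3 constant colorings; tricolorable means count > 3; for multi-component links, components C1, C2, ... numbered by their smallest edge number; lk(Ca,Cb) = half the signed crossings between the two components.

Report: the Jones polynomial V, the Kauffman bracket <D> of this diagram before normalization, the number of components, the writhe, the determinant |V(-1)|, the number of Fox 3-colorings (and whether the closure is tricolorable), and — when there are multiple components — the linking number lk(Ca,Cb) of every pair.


V(q) = q + q^3 - q^4
bracket: -A^-10 + A^-6 + A^2, w = +2
1 component, writhe +2, over 12 crossings
det 3, colorings 9 of 3^12 — tricolorable
observation: det 3 = |V(-1)|; divisible by 3, so tricolorable


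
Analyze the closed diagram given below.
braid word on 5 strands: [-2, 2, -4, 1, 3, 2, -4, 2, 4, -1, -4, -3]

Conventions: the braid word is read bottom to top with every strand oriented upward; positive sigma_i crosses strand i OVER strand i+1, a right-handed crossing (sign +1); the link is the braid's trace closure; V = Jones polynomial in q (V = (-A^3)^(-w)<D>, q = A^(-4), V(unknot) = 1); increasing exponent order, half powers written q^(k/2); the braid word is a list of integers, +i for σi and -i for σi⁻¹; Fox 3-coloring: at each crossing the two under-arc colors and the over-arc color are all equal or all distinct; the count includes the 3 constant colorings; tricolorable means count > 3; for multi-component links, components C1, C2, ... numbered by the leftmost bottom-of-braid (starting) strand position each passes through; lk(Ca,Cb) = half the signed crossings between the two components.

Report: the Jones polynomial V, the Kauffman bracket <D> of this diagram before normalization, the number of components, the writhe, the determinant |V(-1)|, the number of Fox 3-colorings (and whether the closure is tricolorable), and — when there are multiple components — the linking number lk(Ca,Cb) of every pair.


V = 1 + q + q^2 + q^3
<D> = A^-12 + A^-8 + A^-4 + 1 (w = 0)
3 components over 12 crossings, w = 0
lk(C1,C2): 0
lk(C1,C3) = +1
linking number lk(C2,C3) = 0
9 Fox colorings among 3^12, |V(-1)| = 0: tricolorable
why: |V(-1)| = 0: so tricolorable, since 3 divides 0


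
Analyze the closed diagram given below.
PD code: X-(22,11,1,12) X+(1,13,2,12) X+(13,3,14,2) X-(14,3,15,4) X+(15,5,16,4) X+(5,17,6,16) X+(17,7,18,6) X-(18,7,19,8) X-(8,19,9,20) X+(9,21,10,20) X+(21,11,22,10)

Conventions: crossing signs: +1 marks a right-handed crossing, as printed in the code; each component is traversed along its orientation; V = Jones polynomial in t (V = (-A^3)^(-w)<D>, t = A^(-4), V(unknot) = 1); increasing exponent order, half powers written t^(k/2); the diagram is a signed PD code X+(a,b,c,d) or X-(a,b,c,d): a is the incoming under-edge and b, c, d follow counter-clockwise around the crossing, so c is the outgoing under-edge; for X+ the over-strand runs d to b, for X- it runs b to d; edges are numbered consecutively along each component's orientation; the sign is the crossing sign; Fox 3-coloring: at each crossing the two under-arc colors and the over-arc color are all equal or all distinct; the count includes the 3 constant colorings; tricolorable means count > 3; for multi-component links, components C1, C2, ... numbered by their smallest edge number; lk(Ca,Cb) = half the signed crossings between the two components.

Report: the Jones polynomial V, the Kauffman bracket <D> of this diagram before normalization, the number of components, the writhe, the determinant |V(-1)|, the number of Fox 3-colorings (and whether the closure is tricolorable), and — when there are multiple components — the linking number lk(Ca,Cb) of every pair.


Jones polynomial: V(t) = t + t^3 - t^4
<D> = A^-7 - A^-3 - A^5; writhe +3
components 1, writhe +3 (11 crossings)
3-colorings: 9 of 3^11, det 3 — tricolorable
note: |V(-1)| = 3: so tricolorable, since 3 divides 3


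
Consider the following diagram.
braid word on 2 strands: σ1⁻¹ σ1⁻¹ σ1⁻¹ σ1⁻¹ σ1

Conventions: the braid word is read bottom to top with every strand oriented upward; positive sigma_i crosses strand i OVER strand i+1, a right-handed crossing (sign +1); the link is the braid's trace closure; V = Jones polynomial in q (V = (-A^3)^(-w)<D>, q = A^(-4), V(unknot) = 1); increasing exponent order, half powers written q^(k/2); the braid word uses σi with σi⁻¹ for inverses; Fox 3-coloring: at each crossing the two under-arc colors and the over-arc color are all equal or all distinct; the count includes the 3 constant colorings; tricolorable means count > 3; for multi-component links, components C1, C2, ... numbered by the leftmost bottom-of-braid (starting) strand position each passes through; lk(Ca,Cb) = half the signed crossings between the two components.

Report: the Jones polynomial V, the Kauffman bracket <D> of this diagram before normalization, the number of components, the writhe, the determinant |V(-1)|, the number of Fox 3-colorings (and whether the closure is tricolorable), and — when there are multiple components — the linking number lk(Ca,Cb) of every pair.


V = -q^-4 + q^-3 + q^-1
<D> = -A^-5 - A^3 + A^7 (w = -3)
1 component over 5 crossings, w = -3
9 Fox colorings among 3^5, |V(-1)| = 3: tricolorable
why: |V(-1)| = 3: so tricolorable, since 3 divides 3


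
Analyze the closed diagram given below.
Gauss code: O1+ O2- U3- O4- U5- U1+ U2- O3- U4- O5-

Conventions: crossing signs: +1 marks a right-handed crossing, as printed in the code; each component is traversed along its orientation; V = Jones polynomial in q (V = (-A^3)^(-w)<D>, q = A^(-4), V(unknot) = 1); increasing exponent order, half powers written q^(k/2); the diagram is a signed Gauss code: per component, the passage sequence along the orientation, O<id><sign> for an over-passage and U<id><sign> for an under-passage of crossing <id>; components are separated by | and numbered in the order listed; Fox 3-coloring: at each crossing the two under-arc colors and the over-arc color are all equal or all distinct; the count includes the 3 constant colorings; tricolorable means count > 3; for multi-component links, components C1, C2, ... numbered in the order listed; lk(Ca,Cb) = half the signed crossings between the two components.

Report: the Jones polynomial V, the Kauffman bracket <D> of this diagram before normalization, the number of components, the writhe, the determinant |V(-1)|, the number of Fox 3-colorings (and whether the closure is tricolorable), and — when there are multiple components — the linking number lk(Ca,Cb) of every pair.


V = -q^-4 + q^-3 + q^-1
<D> = -A^-5 - A^3 + A^7 (w = -3)
1 component over 5 crossings, w = -3
9 Fox colorings among 3^5, |V(-1)| = 3: tricolorable
why: det 3 = |V(-1)|; divisible by 3, so tricolorable


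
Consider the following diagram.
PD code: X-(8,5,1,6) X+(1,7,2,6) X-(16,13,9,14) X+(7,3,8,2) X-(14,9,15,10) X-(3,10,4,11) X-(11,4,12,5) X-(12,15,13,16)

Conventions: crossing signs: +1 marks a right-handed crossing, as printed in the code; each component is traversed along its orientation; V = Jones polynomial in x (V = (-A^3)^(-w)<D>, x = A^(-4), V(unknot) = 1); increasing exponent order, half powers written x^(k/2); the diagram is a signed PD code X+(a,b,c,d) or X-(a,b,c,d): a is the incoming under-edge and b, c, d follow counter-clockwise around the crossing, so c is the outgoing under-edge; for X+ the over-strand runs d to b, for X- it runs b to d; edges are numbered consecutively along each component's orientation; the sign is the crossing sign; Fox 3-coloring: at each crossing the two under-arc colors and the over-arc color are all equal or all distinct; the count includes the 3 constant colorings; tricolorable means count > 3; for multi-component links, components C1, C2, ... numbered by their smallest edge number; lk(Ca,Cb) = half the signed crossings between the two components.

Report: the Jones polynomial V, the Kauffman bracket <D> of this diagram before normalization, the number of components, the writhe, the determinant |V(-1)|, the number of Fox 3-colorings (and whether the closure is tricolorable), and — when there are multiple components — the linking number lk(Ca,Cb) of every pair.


V = x^(-13/2) - x^(-11/2) + x^(-9/2) - 2x^(-7/2) - x^(-3/2)
<D> = -A^-6 - 2A^2 + A^6 - A^10 + A^14 (w = -4)
2 components over 8 crossings, w = -4
lk(C1,C2): -1
9 Fox colorings among 3^8, |V(-1)| = 6: tricolorable
why: the span of V is 5, within the link bound 8 + 2 - 1


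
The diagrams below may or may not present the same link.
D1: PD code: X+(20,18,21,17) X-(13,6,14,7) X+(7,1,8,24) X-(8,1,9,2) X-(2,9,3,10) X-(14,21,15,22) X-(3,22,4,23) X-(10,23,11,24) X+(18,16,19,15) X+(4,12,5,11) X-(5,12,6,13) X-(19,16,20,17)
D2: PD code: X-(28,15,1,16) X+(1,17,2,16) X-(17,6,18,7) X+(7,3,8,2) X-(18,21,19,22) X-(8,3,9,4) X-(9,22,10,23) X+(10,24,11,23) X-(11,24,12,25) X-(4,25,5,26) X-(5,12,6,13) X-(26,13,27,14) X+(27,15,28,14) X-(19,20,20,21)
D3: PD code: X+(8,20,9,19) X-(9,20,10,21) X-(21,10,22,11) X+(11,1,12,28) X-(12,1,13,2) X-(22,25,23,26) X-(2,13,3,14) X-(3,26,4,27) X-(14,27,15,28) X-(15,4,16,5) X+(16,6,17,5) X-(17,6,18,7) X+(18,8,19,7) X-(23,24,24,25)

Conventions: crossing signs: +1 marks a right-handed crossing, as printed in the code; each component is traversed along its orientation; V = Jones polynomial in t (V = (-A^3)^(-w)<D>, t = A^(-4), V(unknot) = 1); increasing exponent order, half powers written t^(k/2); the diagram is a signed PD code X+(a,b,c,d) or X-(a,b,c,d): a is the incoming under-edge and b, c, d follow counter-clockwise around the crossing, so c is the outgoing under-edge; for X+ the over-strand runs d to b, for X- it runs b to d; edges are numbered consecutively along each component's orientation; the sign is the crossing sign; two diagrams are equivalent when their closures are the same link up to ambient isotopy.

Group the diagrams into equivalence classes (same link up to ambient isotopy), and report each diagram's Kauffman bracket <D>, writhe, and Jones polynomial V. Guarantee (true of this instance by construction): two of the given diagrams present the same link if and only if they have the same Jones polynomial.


grouping into links: {D1, D2, D3}
V(D1) = -t^-4 + t^-3 + t^-1  (w -4, c 12, <D> = A^-8 + 1 - A^4)
D2 (bracket A^-14 + A^-6 - A^-2; 14 crossings at w = -6): V = -t^-4 + t^-3 + t^-1
V(D3) = -t^-4 + t^-3 + t^-1  (w -6, c 14, <D> = A^-14 + A^-6 - A^-2)
key observation: all 3 diagrams share one V(t), hence one class


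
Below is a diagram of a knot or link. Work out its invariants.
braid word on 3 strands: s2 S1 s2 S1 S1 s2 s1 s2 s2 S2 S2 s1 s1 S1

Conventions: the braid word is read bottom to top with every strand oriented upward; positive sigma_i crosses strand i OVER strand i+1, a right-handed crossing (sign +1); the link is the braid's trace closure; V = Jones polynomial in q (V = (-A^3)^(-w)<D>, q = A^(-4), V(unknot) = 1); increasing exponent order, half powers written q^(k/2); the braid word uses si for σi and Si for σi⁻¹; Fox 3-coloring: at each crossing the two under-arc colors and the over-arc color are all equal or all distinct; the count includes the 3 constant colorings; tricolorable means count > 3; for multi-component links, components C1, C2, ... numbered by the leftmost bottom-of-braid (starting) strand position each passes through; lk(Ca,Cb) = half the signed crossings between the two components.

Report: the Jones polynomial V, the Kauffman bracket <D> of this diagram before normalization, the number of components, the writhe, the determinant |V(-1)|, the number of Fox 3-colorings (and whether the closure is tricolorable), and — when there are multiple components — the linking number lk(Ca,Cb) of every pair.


V(q) = -q^-1 + 2 - q + 2q^2 - q^3 + q^4 - q^5
bracket: -A^-14 + A^-10 - A^-6 + 2A^-2 - A^2 + 2A^6 - A^10, w = +2
1 component, writhe +2, over 14 crossings
det 9, colorings 9 of 3^14 — tricolorable
observation: w = +2 (over 14 crossings) is diagram-only; (-A^3)^(-2) removes it from V


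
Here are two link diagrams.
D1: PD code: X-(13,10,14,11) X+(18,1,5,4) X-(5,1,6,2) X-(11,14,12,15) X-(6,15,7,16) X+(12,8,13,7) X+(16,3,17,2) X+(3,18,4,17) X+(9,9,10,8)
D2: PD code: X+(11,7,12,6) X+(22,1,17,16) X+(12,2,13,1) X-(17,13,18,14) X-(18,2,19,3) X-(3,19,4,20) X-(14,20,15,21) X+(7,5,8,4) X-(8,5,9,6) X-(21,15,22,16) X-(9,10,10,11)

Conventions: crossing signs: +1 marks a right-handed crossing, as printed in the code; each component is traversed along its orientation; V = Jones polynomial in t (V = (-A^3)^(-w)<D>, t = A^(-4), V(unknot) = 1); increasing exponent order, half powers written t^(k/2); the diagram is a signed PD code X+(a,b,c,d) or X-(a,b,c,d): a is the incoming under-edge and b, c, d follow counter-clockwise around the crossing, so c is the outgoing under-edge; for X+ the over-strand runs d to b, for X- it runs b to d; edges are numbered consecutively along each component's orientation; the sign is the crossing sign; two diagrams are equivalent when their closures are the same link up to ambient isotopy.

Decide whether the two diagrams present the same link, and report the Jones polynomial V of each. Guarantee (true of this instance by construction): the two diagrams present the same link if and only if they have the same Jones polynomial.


same link: no
V(D1) = -t^(1/2) - t^(5/2)  [9 crossings, <D> = A^-7 + A, w = +1]
V(D2) = -t^(-9/2) - t^(-5/2) + t^(-3/2) - t^(-1/2)  [11 crossings, <D> = A^-7 - A^-3 + A + A^9, w = -3]
insight: V(t) takes 2 values over 2 diagrams, fixing the grouping


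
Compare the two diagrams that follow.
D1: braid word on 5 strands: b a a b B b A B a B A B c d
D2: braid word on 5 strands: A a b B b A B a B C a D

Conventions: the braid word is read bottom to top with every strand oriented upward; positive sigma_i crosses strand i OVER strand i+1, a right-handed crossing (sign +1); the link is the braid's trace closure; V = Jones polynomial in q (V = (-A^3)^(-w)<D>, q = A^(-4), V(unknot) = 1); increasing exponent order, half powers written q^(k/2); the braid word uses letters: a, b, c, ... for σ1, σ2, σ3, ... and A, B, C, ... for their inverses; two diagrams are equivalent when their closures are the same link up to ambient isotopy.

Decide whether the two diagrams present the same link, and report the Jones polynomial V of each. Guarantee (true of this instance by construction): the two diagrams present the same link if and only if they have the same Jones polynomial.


same link: yes
V(D1) = q^-2 + 2 + q^2  [14 crossings, <D> = A^-2 + 2A^6 + A^14, w = +2]
D2 (bracket A^-14 + 2A^-6 + A^2; 12 crossings at w = -2): V = q^-2 + 2 + q^2
note: one V(q) for all 2 diagrams — one class (guaranteed)


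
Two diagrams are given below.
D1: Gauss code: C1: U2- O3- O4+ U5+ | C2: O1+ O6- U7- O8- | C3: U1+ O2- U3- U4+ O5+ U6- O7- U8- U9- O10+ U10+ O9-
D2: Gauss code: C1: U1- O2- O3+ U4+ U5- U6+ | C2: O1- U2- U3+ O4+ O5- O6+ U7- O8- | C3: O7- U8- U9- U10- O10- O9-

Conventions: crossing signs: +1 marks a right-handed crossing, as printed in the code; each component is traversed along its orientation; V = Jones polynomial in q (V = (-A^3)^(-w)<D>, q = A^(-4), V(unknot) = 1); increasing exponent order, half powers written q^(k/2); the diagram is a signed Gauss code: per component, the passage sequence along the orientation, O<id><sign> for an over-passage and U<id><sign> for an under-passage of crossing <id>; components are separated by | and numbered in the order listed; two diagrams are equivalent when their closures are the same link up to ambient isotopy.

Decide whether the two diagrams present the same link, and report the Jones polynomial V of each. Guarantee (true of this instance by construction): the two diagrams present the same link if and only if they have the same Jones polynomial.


same link: yes
V(D1) = q^-3 + q^-2 + q^-1 + 1  [10 crossings, <D> = A^-6 + A^-2 + A^2 + A^6, w = -2]
V(D2) = q^-3 + q^-2 + q^-1 + 1  [10 crossings, <D> = A^-12 + A^-8 + A^-4 + 1, w = -4]
insight: from 10 to 10 crossings by R-moves: one link, two diagrams


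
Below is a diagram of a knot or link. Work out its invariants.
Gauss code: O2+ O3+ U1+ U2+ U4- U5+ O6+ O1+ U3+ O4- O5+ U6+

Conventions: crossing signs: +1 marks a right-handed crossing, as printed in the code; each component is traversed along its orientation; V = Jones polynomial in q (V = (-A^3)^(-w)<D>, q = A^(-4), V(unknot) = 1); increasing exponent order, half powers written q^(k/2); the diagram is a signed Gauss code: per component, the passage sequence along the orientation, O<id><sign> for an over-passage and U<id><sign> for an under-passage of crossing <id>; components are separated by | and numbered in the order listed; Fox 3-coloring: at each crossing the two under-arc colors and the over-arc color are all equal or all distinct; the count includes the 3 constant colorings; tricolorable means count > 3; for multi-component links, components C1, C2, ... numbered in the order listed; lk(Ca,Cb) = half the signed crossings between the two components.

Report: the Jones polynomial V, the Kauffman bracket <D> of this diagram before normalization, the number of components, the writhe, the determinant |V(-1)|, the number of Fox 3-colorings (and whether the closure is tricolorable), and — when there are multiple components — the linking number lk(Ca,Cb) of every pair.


Jones polynomial: V(q) = q + q^3 - q^4
<D> = -A^-4 + 1 + A^8; writhe +4
components 1, writhe +4 (6 crossings)
3-colorings: 9 of 3^6, det 3 — tricolorable
note: w = +4 (over 6 crossings) is diagram-only; (-A^3)^(-4) removes it from V


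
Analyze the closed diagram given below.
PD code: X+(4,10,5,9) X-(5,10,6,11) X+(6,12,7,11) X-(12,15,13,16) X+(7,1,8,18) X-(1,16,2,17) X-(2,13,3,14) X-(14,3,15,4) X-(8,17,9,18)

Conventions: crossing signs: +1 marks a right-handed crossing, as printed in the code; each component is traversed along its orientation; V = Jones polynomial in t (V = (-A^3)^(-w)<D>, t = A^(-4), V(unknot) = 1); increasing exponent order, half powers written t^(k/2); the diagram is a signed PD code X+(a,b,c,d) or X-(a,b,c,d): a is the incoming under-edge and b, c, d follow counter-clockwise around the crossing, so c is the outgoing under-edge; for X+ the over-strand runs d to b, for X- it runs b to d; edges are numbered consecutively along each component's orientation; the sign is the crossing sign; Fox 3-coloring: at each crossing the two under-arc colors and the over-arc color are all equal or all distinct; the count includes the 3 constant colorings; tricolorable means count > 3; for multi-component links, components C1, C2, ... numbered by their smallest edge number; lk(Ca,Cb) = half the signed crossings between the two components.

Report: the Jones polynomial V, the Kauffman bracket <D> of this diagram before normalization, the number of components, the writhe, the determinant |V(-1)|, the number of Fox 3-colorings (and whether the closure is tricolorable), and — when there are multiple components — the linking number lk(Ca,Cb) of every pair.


V = -t^-4 + t^-3 + t^-1
<D> = -A^-5 - A^3 + A^7 (w = -3)
1 component over 9 crossings, w = -3
9 Fox colorings among 3^9, |V(-1)| = 3: tricolorable
why: |V(-1)| = 3: so tricolorable, since 3 divides 3


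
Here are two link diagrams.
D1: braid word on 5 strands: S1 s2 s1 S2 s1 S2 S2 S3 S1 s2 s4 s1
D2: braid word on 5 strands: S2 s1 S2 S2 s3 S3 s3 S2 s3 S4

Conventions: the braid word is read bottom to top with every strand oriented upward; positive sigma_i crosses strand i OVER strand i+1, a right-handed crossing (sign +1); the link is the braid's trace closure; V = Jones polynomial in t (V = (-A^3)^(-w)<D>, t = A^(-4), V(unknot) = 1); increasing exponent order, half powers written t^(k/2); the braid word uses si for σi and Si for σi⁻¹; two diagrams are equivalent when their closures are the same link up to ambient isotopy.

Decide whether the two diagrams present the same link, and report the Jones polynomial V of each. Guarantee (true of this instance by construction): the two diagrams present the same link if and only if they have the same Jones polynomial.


equivalent: no
V(D1) = -t^-3 + 2t^-2 - 2t^-1 + 3 - 2t + 2t^2 - t^3  (w 0, c 12, <D> = -A^-12 + 2A^-8 - 2A^-4 + 3 - 2A^4 + 2A^8 - A^12)
V(D2) = t^-5 - 2t^-4 + 2t^-3 - 2t^-2 + 2t^-1 - 1 + t  [10 crossings, <D> = A^-10 - A^-6 + 2A^-2 - 2A^2 + 2A^6 - 2A^10 + A^14, w = -2]
key observation: 2 classes among 2 diagrams; unequal V(t) rules out equality


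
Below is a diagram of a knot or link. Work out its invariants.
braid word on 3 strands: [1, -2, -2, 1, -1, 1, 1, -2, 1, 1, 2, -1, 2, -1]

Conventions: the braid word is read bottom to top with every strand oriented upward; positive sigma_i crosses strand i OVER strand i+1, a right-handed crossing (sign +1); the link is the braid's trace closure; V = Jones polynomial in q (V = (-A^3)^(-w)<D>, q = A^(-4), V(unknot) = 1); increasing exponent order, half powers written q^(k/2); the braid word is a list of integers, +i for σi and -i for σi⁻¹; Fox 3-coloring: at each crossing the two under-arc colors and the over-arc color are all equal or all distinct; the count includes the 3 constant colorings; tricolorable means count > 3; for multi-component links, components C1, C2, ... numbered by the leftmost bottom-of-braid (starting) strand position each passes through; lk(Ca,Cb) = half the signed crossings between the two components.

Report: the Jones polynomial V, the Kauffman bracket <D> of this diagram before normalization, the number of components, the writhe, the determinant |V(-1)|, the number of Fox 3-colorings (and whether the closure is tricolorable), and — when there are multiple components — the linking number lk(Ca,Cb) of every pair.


Jones polynomial: V(q) = q^-1 - 1 + 2q - 2q^2 + 2q^3 - 2q^4 + q^5
<D> = A^-14 - 2A^-10 + 2A^-6 - 2A^-2 + 2A^2 - A^6 + A^10; writhe +2
components 1, writhe +2 (14 crossings)
3-colorings: 3 of 3^14, det 11 — not tricolorable
note: the word shrinks to σ1 σ2⁻¹ σ2⁻¹ σ1 σ1 σ2⁻¹ σ1 σ1 σ2 σ1⁻¹ σ2 σ1⁻¹ after cancelling


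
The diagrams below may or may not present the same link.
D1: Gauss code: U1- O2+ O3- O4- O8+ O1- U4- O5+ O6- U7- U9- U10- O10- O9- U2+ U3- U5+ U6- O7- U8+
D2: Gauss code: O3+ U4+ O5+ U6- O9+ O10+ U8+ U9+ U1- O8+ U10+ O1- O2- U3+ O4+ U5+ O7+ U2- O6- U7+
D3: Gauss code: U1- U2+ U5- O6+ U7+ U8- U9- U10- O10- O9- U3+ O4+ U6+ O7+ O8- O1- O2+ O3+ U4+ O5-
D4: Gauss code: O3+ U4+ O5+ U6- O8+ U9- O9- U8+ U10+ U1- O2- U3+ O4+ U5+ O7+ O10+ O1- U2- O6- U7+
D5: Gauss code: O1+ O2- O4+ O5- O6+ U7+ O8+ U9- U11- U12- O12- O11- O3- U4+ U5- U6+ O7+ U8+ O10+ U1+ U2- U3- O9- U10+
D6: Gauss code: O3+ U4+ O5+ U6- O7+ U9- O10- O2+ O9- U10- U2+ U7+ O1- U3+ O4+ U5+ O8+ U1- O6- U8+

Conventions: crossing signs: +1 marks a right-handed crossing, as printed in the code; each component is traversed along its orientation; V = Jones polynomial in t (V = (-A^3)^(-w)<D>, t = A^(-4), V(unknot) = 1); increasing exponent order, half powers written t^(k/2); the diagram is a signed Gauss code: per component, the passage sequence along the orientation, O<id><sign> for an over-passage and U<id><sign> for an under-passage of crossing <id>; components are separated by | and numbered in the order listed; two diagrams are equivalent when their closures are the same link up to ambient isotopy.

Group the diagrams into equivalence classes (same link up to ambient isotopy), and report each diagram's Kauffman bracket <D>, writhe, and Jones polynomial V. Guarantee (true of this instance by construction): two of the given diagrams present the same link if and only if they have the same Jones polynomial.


equivalence classes: {D1} | {D2, D4, D5, D6} | {D3}
D1 (bracket A^-12; 10 crossings at w = -4): V = 1
V(D2) = t^-1 - 1 + 2t - 2t^2 + 2t^3 - 2t^4 + t^5  [10 crossings, <D> = A^-8 - 2A^-4 + 2 - 2A^4 + 2A^8 - A^12 + A^16, w = +4]
V(D3) = t + t^3 - t^4  (w 0, c 10, <D> = -A^-16 + A^-12 + A^-4)
V(D4) = t^-1 - 1 + 2t - 2t^2 + 2t^3 - 2t^4 + t^5  (w +2, c 10, <D> = A^-14 - 2A^-10 + 2A^-6 - 2A^-2 + 2A^2 - A^6 + A^10)
V(D5) = t^-1 - 1 + 2t - 2t^2 + 2t^3 - 2t^4 + t^5  [12 crossings, <D> = A^-20 - 2A^-16 + 2A^-12 - 2A^-8 + 2A^-4 - 1 + A^4, w = 0]
V(D6) = t^-1 - 1 + 2t - 2t^2 + 2t^3 - 2t^4 + t^5  (w +2, c 10, <D> = A^-14 - 2A^-10 + 2A^-6 - 2A^-2 + 2A^2 - A^6 + A^10)
observation: V(t) takes 3 values over 6 diagrams, fixing the grouping
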